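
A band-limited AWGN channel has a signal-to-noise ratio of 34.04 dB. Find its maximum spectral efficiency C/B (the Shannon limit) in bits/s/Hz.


SNR_linear = 10^(34.04/10) = 2535.1286; C/B = log2(1 + SNR_linear) = log2(1 + 2535.1286) = 11.3084

11.3084 bits/s/Hz


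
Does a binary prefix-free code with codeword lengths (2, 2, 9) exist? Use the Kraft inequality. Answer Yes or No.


Kraft sum = sum(2^(-l_i)) = 0.502, need <= 1. Result: satisfied (a binary prefix-free code with these lengths exists)

Yes


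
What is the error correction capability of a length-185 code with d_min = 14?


Correction capability = floor((d-1)/2) = floor((14-1)/2) = 6

6 errors


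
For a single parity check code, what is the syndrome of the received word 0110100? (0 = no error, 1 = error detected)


Syndrome = XOR of all bits = 0 XOR 1 XOR 1 XOR 0 XOR 1 XOR 0 XOR 0 = 1

1


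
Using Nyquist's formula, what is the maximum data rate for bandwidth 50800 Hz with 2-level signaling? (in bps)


Rate = 2 * B * log2(M) = 2 * 50800 * 1.0 = 101600.0

101600.0 bps


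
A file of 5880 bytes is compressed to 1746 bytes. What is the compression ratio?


Ratio = original / compressed = 5880 / 1746 = 3.3677

3.3677


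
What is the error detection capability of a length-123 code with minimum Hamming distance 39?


Detection capability = d_min - 1 = 39 - 1 = 38

38 errors


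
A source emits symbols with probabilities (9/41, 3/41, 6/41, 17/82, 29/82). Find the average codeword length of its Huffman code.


Huffman construction (repeatedly merge the two least-probable nodes; each merge adds 1 bit to every symbol beneath it): 3/41 + 6/41 = 9/41; 17/82 + 9/41 = 35/82; 9/41 + 29/82 = 47/82; 35/82 + 47/82 = 1. Resulting codeword lengths (in the order the probabilities were given): (2, 3, 3, 2, 2). L_avg = sum(p_i * l_i) = 9/41*2 + 3/41*3 + 6/41*3 + 17/82*2 + 29/82*2 = 91/41 = 2.2195

2.2195 bits


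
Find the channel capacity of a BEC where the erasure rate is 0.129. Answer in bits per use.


C = 1 - epsilon = 1 - 0.129 = 0.871

0.871 bits


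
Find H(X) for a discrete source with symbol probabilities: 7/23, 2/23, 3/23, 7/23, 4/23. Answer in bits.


H = -sum(p_i * log2(p_i)). Terms: -(7/23)*log2(7/23) = 0.522324; -(2/23)*log2(2/23) = 0.306397; -(3/23)*log2(3/23) = 0.383296; -(7/23)*log2(7/23) = 0.522324; -(4/23)*log2(4/23) = 0.438880. H = 0.522324 + 0.306397 + 0.383296 + 0.522324 + 0.438880 = 2.1732

2.1732 bits


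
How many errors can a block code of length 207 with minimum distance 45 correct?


Correction capability = floor((d-1)/2) = floor((45-1)/2) = 22

22 errors


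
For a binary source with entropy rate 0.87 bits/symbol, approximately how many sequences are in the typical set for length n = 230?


log2|A_typical| = nH = 230 * 0.87 = 200.1, so |A_typical| ~ 2^200.1 = 1.722e+60

1.722e+60


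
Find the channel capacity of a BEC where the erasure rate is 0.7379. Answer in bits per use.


C = 1 - epsilon = 1 - 0.7379 = 0.2621

0.2621 bits


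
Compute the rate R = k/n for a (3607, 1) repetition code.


Rate = k/n = 1/3607

1/3607


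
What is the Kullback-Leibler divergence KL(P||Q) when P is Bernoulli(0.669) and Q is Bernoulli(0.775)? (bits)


KL = p*log2(p/q) + (1-p)*log2((1-p)/(1-q)) = 0.669*log2(0.669/0.775) + 0.331*log2(0.331/0.225) = 0.0424

0.0424 bits


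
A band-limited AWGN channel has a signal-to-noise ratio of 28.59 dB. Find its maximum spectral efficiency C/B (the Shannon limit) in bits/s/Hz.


SNR_linear = 10^(28.59/10) = 722.7698; C/B = log2(1 + SNR_linear) = log2(1 + 722.7698) = 9.4994

9.4994 bits/s/Hz


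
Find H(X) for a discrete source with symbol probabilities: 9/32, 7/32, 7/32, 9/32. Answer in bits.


H = -sum(p_i * log2(p_i)). Terms: -(9/32)*log2(9/32) = 0.514709; -(7/32)*log2(7/32) = 0.479641; -(7/32)*log2(7/32) = 0.479641; -(9/32)*log2(9/32) = 0.514709. H = 0.514709 + 0.479641 + 0.479641 + 0.514709 = 1.9887

1.9887 bits


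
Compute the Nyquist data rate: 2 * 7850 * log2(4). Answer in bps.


Rate = 2 * B * log2(M) = 2 * 7850 * 2.0 = 31400.0

31400.0 bps


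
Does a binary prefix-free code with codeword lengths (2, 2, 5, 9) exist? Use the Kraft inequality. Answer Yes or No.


Kraft sum = sum(2^(-l_i)) = 0.5332, need <= 1. Result: satisfied (a binary prefix-free code with these lengths exists)

Yes


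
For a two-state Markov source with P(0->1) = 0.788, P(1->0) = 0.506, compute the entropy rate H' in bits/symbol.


Stationary distribution: pi_0 = p10/(p01+p10) = 0.391, pi_1 = 0.609. Entropy rate H' = pi_0*H(p01) + pi_1*H(p10) = 0.391*0.7453 + 0.609*0.9999 = 0.9003

0.9003 bits/symbol


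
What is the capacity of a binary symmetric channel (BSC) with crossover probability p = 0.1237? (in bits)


H(p) = -p*log2(p) - (1-p)*log2(1-p) = -0.1237*log2(0.1237) - 0.8763*log2(0.8763) = 0.372966 + 0.166938 = 0.5399. C = 1 - H(p) = 1 - 0.5399 = 0.4601

0.4601 bits


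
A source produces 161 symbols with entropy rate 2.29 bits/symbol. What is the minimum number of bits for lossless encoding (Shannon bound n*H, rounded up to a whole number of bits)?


Minimum bits >= n * H = 161 * 2.29 = 368.69, rounded up to a whole number of bits = 369

369 bits


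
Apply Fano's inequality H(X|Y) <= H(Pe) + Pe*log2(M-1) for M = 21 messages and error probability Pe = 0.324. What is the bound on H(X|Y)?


H(Pe) = -Pe*log2(Pe) - (1-Pe)*log2(1-Pe) = -0.324*log2(0.324) - 0.676*log2(0.676) = 0.526803 + 0.381876 = 0.9087. Pe*log2(M-1) = 0.324*log2(20) = 1.400305. Bound = H(Pe) + Pe*log2(M-1) = 0.526803 + 0.381876 + 1.400305 = 2.309

2.309 bits


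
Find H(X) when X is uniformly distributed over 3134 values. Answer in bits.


H = log2(n) = log2(3134) = 11.6138

11.6138 bits


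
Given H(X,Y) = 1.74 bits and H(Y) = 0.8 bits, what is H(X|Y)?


H(X|Y) = H(X,Y) - H(Y) = 1.74 - 0.8 = 0.94

0.94 bits


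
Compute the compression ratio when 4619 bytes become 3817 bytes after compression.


Ratio = original / compressed = 4619 / 3817 = 1.2101

1.2101


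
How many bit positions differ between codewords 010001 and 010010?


Count differing positions: . . . . ^ ^ = 2 differences

2


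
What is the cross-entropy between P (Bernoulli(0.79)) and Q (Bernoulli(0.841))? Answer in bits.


H(P,Q) = -p*log2(q) - (1-p)*log2(1-q). -0.79*log2(0.841) = 0.197360; -0.21*log2(0.159) = 0.557109. H(P,Q) = 0.197360 + 0.557109 = 0.7545

0.7545 bits


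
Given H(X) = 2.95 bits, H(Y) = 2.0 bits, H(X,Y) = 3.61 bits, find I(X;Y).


I(X;Y) = H(X) + H(Y) - H(X,Y) = 2.95 + 2.0 - 3.61 = 1.34

1.34 bits


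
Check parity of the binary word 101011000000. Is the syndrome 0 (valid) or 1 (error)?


Syndrome = XOR of all bits = 1 XOR 0 XOR 1 XOR 0 XOR 1 XOR 1 XOR 0 XOR 0 XOR 0 XOR 0 XOR 0 XOR 0 = 0

0


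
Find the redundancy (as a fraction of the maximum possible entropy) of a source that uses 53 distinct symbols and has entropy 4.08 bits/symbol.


H_max = log2(K) = log2(53) = 5.7279 bits/symbol. Redundancy = 1 - H/H_max = 1 - 4.08/5.7279 = 1 - 0.7123 = 0.2877

0.2877


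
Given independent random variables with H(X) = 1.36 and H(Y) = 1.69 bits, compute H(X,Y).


For independent variables, H(X,Y) = H(X) + H(Y) = 1.36 + 1.69 = 3.05

3.05 bits


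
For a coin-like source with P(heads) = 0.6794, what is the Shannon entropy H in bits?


H = -p*log2(p) - (1-p)*log2(1-p). -0.6794*log2(0.6794) = 0.378879; -0.3206*log2(0.3206) = 0.526154. H = 0.378879 + 0.526154 = 0.905

0.905 bits


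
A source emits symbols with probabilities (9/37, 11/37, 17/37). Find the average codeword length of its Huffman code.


Huffman construction (repeatedly merge the two least-probable nodes; each merge adds 1 bit to every symbol beneath it): 9/37 + 11/37 = 20/37; 17/37 + 20/37 = 1. Resulting codeword lengths (in the order the probabilities were given): (2, 2, 1). L_avg = sum(p_i * l_i) = 9/37*2 + 11/37*2 + 17/37*1 = 57/37 = 1.5405

1.5405 bits


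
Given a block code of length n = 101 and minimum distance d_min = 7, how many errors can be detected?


Detection capability = d_min - 1 = 7 - 1 = 6

6 errors


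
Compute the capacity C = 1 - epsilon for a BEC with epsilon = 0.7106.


C = 1 - epsilon = 1 - 0.7106 = 0.2894

0.2894 bits


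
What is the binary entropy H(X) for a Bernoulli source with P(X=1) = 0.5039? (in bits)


H = -p*log2(p) - (1-p)*log2(1-p). -0.5039*log2(0.5039) = 0.498252; -0.4961*log2(0.4961) = 0.501705. H = 0.498252 + 0.501705 = 1.0

1.0 bits


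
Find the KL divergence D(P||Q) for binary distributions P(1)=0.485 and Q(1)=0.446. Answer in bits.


KL = p*log2(p/q) + (1-p)*log2((1-p)/(1-q)) = 0.485*log2(0.485/0.446) + 0.515*log2(0.515/0.554) = 0.0044

0.0044 bits


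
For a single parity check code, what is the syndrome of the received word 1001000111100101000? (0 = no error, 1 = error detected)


Syndrome = XOR of all bits = 1 XOR 0 XOR 0 XOR 1 XOR 0 XOR 0 XOR 0 XOR 1 XOR 1 XOR 1 XOR 1 XOR 0 XOR 0 XOR 1 XOR 0 XOR 1 XOR 0 XOR 0 XOR 0 = 0

0


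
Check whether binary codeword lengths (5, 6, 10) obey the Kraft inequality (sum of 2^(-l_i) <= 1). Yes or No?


Kraft sum = sum(2^(-l_i)) = 0.0479, need <= 1. Result: satisfied (a binary prefix-free code with these lengths exists)

Yes


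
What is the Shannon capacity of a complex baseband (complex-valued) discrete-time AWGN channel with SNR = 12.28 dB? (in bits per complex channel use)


SNR_linear = 10^(12.28/10) = 16.9044; C = log2(1 + SNR_linear) = log2(1 + 16.9044) = 4.1622

4.1622 bits/channel use


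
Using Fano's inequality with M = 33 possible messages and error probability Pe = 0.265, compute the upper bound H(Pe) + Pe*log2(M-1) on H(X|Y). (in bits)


H(Pe) = -Pe*log2(Pe) - (1-Pe)*log2(1-Pe) = -0.265*log2(0.265) - 0.735*log2(0.735) = 0.507723 + 0.326475 = 0.8342. Pe*log2(M-1) = 0.265*log2(32) = 1.325000. Bound = H(Pe) + Pe*log2(M-1) = 0.507723 + 0.326475 + 1.325000 = 2.1592

2.1592 bits


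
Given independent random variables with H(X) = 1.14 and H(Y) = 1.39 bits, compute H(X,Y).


For independent variables, H(X,Y) = H(X) + H(Y) = 1.14 + 1.39 = 2.53

2.53 bits


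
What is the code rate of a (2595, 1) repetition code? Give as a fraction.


Rate = k/n = 1/2595

1/2595


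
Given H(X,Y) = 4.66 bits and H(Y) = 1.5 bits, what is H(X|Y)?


H(X|Y) = H(X,Y) - H(Y) = 4.66 - 1.5 = 3.16

3.16 bits


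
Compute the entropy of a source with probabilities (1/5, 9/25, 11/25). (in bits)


H = -sum(p_i * log2(p_i)). Terms: -(1/5)*log2(1/5) = 0.464386; -(9/25)*log2(9/25) = 0.530615; -(11/25)*log2(11/25) = 0.521147. H = 0.464386 + 0.530615 + 0.521147 = 1.5161

1.5161 bits


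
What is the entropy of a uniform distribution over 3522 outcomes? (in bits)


H = log2(n) = log2(3522) = 11.7822

11.7822 bits


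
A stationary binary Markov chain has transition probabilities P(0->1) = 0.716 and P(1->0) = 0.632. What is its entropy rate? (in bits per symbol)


Stationary distribution: pi_0 = p10/(p01+p10) = 0.4688, pi_1 = 0.5312. Entropy rate H' = pi_0*H(p01) + pi_1*H(p10) = 0.4688*0.8608 + 0.5312*0.9491 = 0.9077

0.9077 bits/symbol


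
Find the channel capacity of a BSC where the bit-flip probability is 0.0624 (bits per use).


H(p) = -p*log2(p) - (1-p)*log2(1-p) = -0.0624*log2(0.0624) - 0.9376*log2(0.9376) = 0.249744 + 0.087155 = 0.3369. C = 1 - H(p) = 1 - 0.3369 = 0.6631

0.6631 bits


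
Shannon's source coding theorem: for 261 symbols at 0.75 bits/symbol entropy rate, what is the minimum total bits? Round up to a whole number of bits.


Minimum bits >= n * H = 261 * 0.75 = 195.75, rounded up to a whole number of bits = 196

196 bits


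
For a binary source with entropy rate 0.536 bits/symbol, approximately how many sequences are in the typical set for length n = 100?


log2|A_typical| = nH = 100 * 0.536 = 53.6, so |A_typical| ~ 2^53.6 = 1.365e+16

1.365e+16


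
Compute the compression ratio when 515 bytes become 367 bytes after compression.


Ratio = original / compressed = 515 / 367 = 1.4033

1.4033


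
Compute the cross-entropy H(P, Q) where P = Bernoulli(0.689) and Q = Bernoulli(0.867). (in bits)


H(P,Q) = -p*log2(q) - (1-p)*log2(1-q). -0.689*log2(0.867) = 0.141862; -0.311*log2(0.133) = 0.905166. H(P,Q) = 0.141862 + 0.905166 = 1.047

1.047 bits


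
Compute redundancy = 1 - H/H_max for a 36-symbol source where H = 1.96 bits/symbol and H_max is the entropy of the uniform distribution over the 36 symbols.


H_max = log2(K) = log2(36) = 5.1699 bits/symbol. Redundancy = 1 - H/H_max = 1 - 1.96/5.1699 = 1 - 0.3791 = 0.6209

0.6209


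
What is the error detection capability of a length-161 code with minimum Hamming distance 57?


Detection capability = d_min - 1 = 57 - 1 = 56

56 errors


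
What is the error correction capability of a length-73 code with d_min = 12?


Correction capability = floor((d-1)/2) = floor((12-1)/2) = 5

5 errors


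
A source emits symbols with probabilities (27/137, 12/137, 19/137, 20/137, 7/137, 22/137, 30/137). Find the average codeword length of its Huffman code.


Huffman construction (repeatedly merge the two least-probable nodes; each merge adds 1 bit to every symbol beneath it): 7/137 + 12/137 = 19/137; 19/137 + 19/137 = 38/137; 20/137 + 22/137 = 42/137; 27/137 + 30/137 = 57/137; 38/137 + 42/137 = 80/137; 57/137 + 80/137 = 1. Resulting codeword lengths (in the order the probabilities were given): (2, 4, 3, 3, 4, 3, 2). L_avg = sum(p_i * l_i) = 27/137*2 + 12/137*4 + 19/137*3 + 20/137*3 + 7/137*4 + 22/137*3 + 30/137*2 = 373/137 = 2.7226

2.7226 bits


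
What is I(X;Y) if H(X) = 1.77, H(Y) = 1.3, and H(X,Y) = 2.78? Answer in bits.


I(X;Y) = H(X) + H(Y) - H(X,Y) = 1.77 + 1.3 - 2.78 = 0.29

0.29 bits


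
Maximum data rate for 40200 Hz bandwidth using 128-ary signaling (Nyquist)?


Rate = 2 * B * log2(M) = 2 * 40200 * 7.0 = 562800.0

562800.0 bps


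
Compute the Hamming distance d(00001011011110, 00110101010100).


Count differing positions: . . ^ ^ ^ ^ ^ . . . ^ . ^ . = 7 differences

7


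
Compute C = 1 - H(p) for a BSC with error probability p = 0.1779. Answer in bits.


H(p) = -p*log2(p) - (1-p)*log2(1-p) = -0.1779*log2(0.1779) - 0.8221*log2(0.8221) = 0.443124 + 0.232337 = 0.6755. C = 1 - H(p) = 1 - 0.6755 = 0.3245

0.3245 bits


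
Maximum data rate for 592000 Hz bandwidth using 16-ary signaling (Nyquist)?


Rate = 2 * B * log2(M) = 2 * 592000 * 4.0 = 4736000.0

4736000.0 bps


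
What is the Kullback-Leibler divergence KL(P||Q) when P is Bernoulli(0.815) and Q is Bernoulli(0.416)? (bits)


KL = p*log2(p/q) + (1-p)*log2((1-p)/(1-q)) = 0.815*log2(0.815/0.416) + 0.185*log2(0.185/0.584) = 0.4839

0.4839 bits


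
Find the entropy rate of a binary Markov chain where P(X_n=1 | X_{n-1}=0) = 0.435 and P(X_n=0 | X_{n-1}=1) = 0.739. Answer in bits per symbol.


Stationary distribution: pi_0 = p10/(p01+p10) = 0.6295, pi_1 = 0.3705. Entropy rate H' = pi_0*H(p01) + pi_1*H(p10) = 0.6295*0.9878 + 0.3705*0.8283 = 0.9287

0.9287 bits/symbol


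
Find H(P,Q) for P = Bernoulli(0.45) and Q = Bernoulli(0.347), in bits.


H(P,Q) = -p*log2(q) - (1-p)*log2(1-q). -0.45*log2(0.347) = 0.687147; -0.55*log2(0.653) = 0.338165. H(P,Q) = 0.687147 + 0.338165 = 1.0253

1.0253 bits


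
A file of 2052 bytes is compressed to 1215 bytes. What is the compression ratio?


Ratio = original / compressed = 2052 / 1215 = 1.6889

1.6889


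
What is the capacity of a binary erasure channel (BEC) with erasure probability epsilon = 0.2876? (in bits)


C = 1 - epsilon = 1 - 0.2876 = 0.7124

0.7124 bits


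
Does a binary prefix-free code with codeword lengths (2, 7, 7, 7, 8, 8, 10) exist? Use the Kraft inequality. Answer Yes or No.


Kraft sum = sum(2^(-l_i)) = 0.2822, need <= 1. Result: satisfied (a binary prefix-free code with these lengths exists)

Yes


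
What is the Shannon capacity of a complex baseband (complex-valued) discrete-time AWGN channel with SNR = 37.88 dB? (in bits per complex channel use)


SNR_linear = 10^(37.88/10) = 6137.6201; C = log2(1 + SNR_linear) = log2(1 + 6137.6201) = 12.5837

12.5837 bits/channel use


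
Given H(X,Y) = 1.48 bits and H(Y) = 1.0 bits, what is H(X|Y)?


H(X|Y) = H(X,Y) - H(Y) = 1.48 - 1.0 = 0.48

0.48 bits


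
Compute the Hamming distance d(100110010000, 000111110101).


Count differing positions: ^ . . . . ^ ^ . . ^ . ^ = 5 differences

5


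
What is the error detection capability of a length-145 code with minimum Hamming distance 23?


Detection capability = d_min - 1 = 23 - 1 = 22

22 errors


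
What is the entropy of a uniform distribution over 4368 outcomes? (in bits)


H = log2(n) = log2(4368) = 12.0928

12.0928 bits


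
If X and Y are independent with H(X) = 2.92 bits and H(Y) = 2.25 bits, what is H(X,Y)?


For independent variables, H(X,Y) = H(X) + H(Y) = 2.92 + 2.25 = 5.17

5.17 bits


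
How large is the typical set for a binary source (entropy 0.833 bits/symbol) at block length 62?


log2|A_typical| = nH = 62 * 0.833 = 51.646, so |A_typical| ~ 2^51.646 = 3.524e+15

3.524e+15


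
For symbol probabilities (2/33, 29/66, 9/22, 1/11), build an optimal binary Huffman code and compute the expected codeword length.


Huffman construction (repeatedly merge the two least-probable nodes; each merge adds 1 bit to every symbol beneath it): 2/33 + 1/11 = 5/33; 5/33 + 9/22 = 37/66; 29/66 + 37/66 = 1. Resulting codeword lengths (in the order the probabilities were given): (3, 1, 2, 3). L_avg = sum(p_i * l_i) = 2/33*3 + 29/66*1 + 9/22*2 + 1/11*3 = 113/66 = 1.7121

1.7121 bits


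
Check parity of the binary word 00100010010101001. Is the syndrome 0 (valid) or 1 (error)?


Syndrome = XOR of all bits = 0 XOR 0 XOR 1 XOR 0 XOR 0 XOR 0 XOR 1 XOR 0 XOR 0 XOR 1 XOR 0 XOR 1 XOR 0 XOR 1 XOR 0 XOR 0 XOR 1 = 0

0


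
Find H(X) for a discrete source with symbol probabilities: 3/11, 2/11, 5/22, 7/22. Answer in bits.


H = -sum(p_i * log2(p_i)). Terms: -(3/11)*log2(3/11) = 0.511219; -(2/11)*log2(2/11) = 0.447169; -(5/22)*log2(5/22) = 0.485796; -(7/22)*log2(7/22) = 0.525661. H = 0.511219 + 0.447169 + 0.485796 + 0.525661 = 1.9698

1.9698 bits


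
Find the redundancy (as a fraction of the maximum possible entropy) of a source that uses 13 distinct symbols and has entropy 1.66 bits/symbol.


H_max = log2(K) = log2(13) = 3.7004 bits/symbol. Redundancy = 1 - H/H_max = 1 - 1.66/3.7004 = 1 - 0.4486 = 0.5514

0.5514


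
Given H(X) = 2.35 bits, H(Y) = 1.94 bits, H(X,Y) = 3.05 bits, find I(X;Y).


I(X;Y) = H(X) + H(Y) - H(X,Y) = 2.35 + 1.94 - 3.05 = 1.24

1.24 bits


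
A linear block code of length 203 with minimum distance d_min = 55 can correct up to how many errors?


Correction capability = floor((d-1)/2) = floor((55-1)/2) = 27

27 errors


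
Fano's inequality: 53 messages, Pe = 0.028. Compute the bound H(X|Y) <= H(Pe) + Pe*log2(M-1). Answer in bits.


H(Pe) = -Pe*log2(Pe) - (1-Pe)*log2(1-Pe) = -0.028*log2(0.028) - 0.972*log2(0.972) = 0.144436 + 0.039825 = 0.1843. Pe*log2(M-1) = 0.028*log2(52) = 0.159612. Bound = H(Pe) + Pe*log2(M-1) = 0.144436 + 0.039825 + 0.159612 = 0.3439

0.3439 bits


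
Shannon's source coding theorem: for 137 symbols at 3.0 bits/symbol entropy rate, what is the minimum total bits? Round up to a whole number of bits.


Minimum bits >= n * H = 137 * 3.0 = 411.0, rounded up to a whole number of bits = 411

411 bits


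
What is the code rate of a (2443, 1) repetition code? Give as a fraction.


Rate = k/n = 1/2443

1/2443


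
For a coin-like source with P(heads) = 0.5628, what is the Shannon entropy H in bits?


H = -p*log2(p) - (1-p)*log2(1-p). -0.5628*log2(0.5628) = 0.466733; -0.4372*log2(0.4372) = 0.521857. H = 0.466733 + 0.521857 = 0.9886

0.9886 bits


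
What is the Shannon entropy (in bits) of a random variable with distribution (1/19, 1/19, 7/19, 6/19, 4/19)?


H = -sum(p_i * log2(p_i)). Terms: -(1/19)*log2(1/19) = 0.223575; -(1/19)*log2(1/19) = 0.223575; -(7/19)*log2(7/19) = 0.530737; -(6/19)*log2(6/19) = 0.525147; -(4/19)*log2(4/19) = 0.473248. H = 0.223575 + 0.223575 + 0.530737 + 0.525147 + 0.473248 = 1.9763

1.9763 bits


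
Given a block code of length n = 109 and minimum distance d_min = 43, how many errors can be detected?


Detection capability = d_min - 1 = 43 - 1 = 42

42 errors


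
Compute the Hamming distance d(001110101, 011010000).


Count differing positions: . ^ . ^ . . ^ . ^ = 4 differences

4


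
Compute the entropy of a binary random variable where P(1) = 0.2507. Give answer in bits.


H = -p*log2(p) - (1-p)*log2(1-p). -0.2507*log2(0.2507) = 0.500389; -0.7493*log2(0.7493) = 0.311997. H = 0.500389 + 0.311997 = 0.8124

0.8124 bits


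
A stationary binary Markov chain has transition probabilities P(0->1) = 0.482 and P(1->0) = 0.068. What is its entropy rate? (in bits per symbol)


Stationary distribution: pi_0 = p10/(p01+p10) = 0.1236, pi_1 = 0.8764. Entropy rate H' = pi_0*H(p01) + pi_1*H(p10) = 0.1236*0.9991 + 0.8764*0.3584 = 0.4376

0.4376 bits/symbol


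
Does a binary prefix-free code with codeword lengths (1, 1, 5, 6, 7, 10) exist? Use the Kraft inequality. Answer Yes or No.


Kraft sum = sum(2^(-l_i)) = 1.0557, need <= 1. Result: violated (a binary prefix-free code with these lengths cannot exist)

No


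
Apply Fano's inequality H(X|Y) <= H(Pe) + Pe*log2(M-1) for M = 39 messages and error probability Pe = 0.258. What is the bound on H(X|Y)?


H(Pe) = -Pe*log2(Pe) - (1-Pe)*log2(1-Pe) = -0.258*log2(0.258) - 0.742*log2(0.742) = 0.504276 + 0.319438 = 0.8237. Pe*log2(M-1) = 0.258*log2(38) = 1.353965. Bound = H(Pe) + Pe*log2(M-1) = 0.504276 + 0.319438 + 1.353965 = 2.1777

2.1777 bits


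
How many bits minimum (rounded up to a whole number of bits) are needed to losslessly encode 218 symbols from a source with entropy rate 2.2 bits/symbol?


Minimum bits >= n * H = 218 * 2.2 = 479.6, rounded up to a whole number of bits = 480

480 bits


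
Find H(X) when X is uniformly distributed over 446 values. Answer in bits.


H = log2(n) = log2(446) = 8.8009

8.8009 bits


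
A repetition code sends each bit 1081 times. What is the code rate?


Rate = k/n = 1/1081

1/1081


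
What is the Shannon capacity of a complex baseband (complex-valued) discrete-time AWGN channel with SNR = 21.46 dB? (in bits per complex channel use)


SNR_linear = 10^(21.46/10) = 139.9587; C = log2(1 + SNR_linear) = log2(1 + 139.9587) = 7.1391

7.1391 bits/channel use


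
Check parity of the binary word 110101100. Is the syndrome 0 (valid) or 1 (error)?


Syndrome = XOR of all bits = 1 XOR 1 XOR 0 XOR 1 XOR 0 XOR 1 XOR 1 XOR 0 XOR 0 = 1

1


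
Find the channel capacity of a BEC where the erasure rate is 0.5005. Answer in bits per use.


C = 1 - epsilon = 1 - 0.5005 = 0.4995

0.4995 bits


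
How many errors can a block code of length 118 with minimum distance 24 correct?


Correction capability = floor((d-1)/2) = floor((24-1)/2) = 11

11 errors


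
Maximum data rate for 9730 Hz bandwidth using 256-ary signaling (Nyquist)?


Rate = 2 * B * log2(M) = 2 * 9730 * 8.0 = 155680.0

155680.0 bps


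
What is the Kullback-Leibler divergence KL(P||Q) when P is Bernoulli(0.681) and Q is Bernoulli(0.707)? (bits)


KL = p*log2(p/q) + (1-p)*log2((1-p)/(1-q)) = 0.681*log2(0.681/0.707) + 0.319*log2(0.319/0.293) = 0.0023

0.0023 bits


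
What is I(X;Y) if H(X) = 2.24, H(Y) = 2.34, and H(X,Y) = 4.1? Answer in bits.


I(X;Y) = H(X) + H(Y) - H(X,Y) = 2.24 + 2.34 - 4.1 = 0.48

0.48 bits


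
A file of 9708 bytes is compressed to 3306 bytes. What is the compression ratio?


Ratio = original / compressed = 9708 / 3306 = 2.9365

2.9365


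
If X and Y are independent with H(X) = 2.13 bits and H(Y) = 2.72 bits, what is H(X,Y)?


For independent variables, H(X,Y) = H(X) + H(Y) = 2.13 + 2.72 = 4.85

4.85 bits


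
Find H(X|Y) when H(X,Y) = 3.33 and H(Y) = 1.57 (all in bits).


H(X|Y) = H(X,Y) - H(Y) = 3.33 - 1.57 = 1.76

1.76 bits


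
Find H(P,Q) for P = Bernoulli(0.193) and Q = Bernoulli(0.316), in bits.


H(P,Q) = -p*log2(q) - (1-p)*log2(1-q). -0.193*log2(0.316) = 0.320767; -0.807*log2(0.684) = 0.442181. H(P,Q) = 0.320767 + 0.442181 = 0.7629

0.7629 bits


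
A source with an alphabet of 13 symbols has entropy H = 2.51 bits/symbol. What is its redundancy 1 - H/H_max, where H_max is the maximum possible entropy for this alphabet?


H_max = log2(K) = log2(13) = 3.7004 bits/symbol. Redundancy = 1 - H/H_max = 1 - 2.51/3.7004 = 1 - 0.6783 = 0.3217

0.3217


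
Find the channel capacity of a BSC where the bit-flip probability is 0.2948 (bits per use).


H(p) = -p*log2(p) - (1-p)*log2(1-p) = -0.2948*log2(0.2948) - 0.7052*log2(0.7052) = 0.519494 + 0.355347 = 0.8748. C = 1 - H(p) = 1 - 0.8748 = 0.1252

0.1252 bits


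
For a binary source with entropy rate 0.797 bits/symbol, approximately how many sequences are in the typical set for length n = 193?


log2|A_typical| = nH = 193 * 0.797 = 153.821, so |A_typical| ~ 2^153.821 = 2.017e+46

2.017e+46


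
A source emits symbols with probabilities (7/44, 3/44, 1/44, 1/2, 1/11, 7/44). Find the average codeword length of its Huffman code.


Huffman construction (repeatedly merge the two least-probable nodes; each merge adds 1 bit to every symbol beneath it): 1/44 + 3/44 = 1/11; 1/11 + 1/11 = 2/11; 7/44 + 7/44 = 7/22; 2/11 + 7/22 = 1/2; 1/2 + 1/2 = 1. Resulting codeword lengths (in the order the probabilities were given): (3, 4, 4, 1, 3, 3). L_avg = sum(p_i * l_i) = 7/44*3 + 3/44*4 + 1/44*4 + 1/2*1 + 1/11*3 + 7/44*3 = 23/11 = 2.0909

2.0909 bits


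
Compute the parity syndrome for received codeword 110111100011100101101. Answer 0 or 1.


Syndrome = XOR of all bits = 1 XOR 1 XOR 0 XOR 1 XOR 1 XOR 1 XOR 1 XOR 0 XOR 0 XOR 0 XOR 1 XOR 1 XOR 1 XOR 0 XOR 0 XOR 1 XOR 0 XOR 1 XOR 1 XOR 0 XOR 1 = 1

1


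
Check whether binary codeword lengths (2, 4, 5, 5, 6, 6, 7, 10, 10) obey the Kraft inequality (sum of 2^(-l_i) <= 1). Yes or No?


Kraft sum = sum(2^(-l_i)) = 0.416, need <= 1. Result: satisfied (a binary prefix-free code with these lengths exists)

Yes


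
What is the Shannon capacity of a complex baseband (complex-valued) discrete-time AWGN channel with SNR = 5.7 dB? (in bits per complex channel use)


SNR_linear = 10^(5.7/10) = 3.7154; C = log2(1 + SNR_linear) = log2(1 + 3.7154) = 2.2374

2.2374 bits/channel use


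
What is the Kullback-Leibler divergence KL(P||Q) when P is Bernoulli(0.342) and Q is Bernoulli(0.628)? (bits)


KL = p*log2(p/q) + (1-p)*log2((1-p)/(1-q)) = 0.342*log2(0.342/0.628) + 0.658*log2(0.658/0.372) = 0.2415

0.2415 bits


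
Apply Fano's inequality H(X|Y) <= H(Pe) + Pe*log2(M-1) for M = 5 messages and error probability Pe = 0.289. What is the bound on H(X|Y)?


H(Pe) = -Pe*log2(Pe) - (1-Pe)*log2(1-Pe) = -0.289*log2(0.289) - 0.711*log2(0.711) = 0.517558 + 0.349868 = 0.8674. Pe*log2(M-1) = 0.289*log2(4) = 0.578000. Bound = H(Pe) + Pe*log2(M-1) = 0.517558 + 0.349868 + 0.578000 = 1.4454

1.4454 bits


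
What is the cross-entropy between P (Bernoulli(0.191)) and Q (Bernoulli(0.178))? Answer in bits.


H(P,Q) = -p*log2(q) - (1-p)*log2(1-q). -0.191*log2(0.178) = 0.475600; -0.809*log2(0.822) = 0.228777. H(P,Q) = 0.475600 + 0.228777 = 0.7044

0.7044 bits


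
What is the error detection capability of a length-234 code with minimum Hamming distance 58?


Detection capability = d_min - 1 = 58 - 1 = 57

57 errors


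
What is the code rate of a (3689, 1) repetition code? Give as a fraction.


Rate = k/n = 1/3689

1/3689


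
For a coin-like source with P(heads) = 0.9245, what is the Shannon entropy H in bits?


H = -p*log2(p) - (1-p)*log2(1-p). -0.9245*log2(0.9245) = 0.104704; -0.0755*log2(0.0755) = 0.281417. H = 0.104704 + 0.281417 = 0.3861

0.3861 bits


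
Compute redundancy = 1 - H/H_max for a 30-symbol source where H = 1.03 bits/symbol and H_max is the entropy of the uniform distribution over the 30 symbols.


H_max = log2(K) = log2(30) = 4.9069 bits/symbol. Redundancy = 1 - H/H_max = 1 - 1.03/4.9069 = 1 - 0.2099 = 0.7901

0.7901


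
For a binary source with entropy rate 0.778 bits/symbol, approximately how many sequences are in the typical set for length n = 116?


log2|A_typical| = nH = 116 * 0.778 = 90.248, so |A_typical| ~ 2^90.248 = 1.470e+27

1.470e+27


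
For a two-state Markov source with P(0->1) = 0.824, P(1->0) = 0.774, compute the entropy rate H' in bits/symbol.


Stationary distribution: pi_0 = p10/(p01+p10) = 0.4844, pi_1 = 0.5156. Entropy rate H' = pi_0*H(p01) + pi_1*H(p10) = 0.4844*0.6712 + 0.5156*0.771 = 0.7227

0.7227 bits/symbol


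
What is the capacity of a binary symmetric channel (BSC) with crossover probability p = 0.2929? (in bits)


H(p) = -p*log2(p) - (1-p)*log2(1-p) = -0.2929*log2(0.2929) - 0.7071*log2(0.7071) = 0.518878 + 0.353560 = 0.8724. C = 1 - H(p) = 1 - 0.8724 = 0.1276

0.1276 bits


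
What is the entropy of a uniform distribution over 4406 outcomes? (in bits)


H = log2(n) = log2(4406) = 12.1053

12.1053 bits


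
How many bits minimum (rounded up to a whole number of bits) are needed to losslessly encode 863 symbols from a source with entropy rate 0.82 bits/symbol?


Minimum bits >= n * H = 863 * 0.82 = 707.66, rounded up to a whole number of bits = 708

708 bits


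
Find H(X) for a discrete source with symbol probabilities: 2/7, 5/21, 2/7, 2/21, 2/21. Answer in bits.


H = -sum(p_i * log2(p_i)). Terms: -(2/7)*log2(2/7) = 0.516387; -(5/21)*log2(5/21) = 0.492950; -(2/7)*log2(2/7) = 0.516387; -(2/21)*log2(2/21) = 0.323078; -(2/21)*log2(2/21) = 0.323078. H = 0.516387 + 0.492950 + 0.516387 + 0.323078 + 0.323078 = 2.1719

2.1719 bits


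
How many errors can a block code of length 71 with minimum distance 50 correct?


Correction capability = floor((d-1)/2) = floor((50-1)/2) = 24

24 errors


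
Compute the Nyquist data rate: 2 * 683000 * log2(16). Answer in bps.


Rate = 2 * B * log2(M) = 2 * 683000 * 4.0 = 5464000.0

5464000.0 bps


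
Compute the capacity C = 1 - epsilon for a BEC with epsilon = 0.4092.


C = 1 - epsilon = 1 - 0.4092 = 0.5908

0.5908 bits


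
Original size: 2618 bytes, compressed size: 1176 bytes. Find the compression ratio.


Ratio = original / compressed = 2618 / 1176 = 2.2262

2.2262


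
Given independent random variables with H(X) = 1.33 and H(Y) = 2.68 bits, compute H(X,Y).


For independent variables, H(X,Y) = H(X) + H(Y) = 1.33 + 2.68 = 4.01

4.01 bits


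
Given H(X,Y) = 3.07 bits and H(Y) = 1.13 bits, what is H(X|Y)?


H(X|Y) = H(X,Y) - H(Y) = 3.07 - 1.13 = 1.94

1.94 bits


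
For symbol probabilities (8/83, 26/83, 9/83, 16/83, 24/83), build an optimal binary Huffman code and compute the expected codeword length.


Huffman construction (repeatedly merge the two least-probable nodes; each merge adds 1 bit to every symbol beneath it): 8/83 + 9/83 = 17/83; 16/83 + 17/83 = 33/83; 24/83 + 26/83 = 50/83; 33/83 + 50/83 = 1. Resulting codeword lengths (in the order the probabilities were given): (3, 2, 3, 2, 2). L_avg = sum(p_i * l_i) = 8/83*3 + 26/83*2 + 9/83*3 + 16/83*2 + 24/83*2 = 183/83 = 2.2048

2.2048 bits


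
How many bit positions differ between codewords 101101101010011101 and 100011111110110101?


Count differing positions: . . ^ ^ ^ . . ^ . ^ . . ^ . ^ . . . = 7 differences

7


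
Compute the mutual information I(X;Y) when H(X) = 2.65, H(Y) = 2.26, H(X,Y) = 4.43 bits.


I(X;Y) = H(X) + H(Y) - H(X,Y) = 2.65 + 2.26 - 4.43 = 0.48

0.48 bits


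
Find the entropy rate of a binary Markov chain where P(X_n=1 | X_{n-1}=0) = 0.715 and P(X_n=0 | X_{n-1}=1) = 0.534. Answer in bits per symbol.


Stationary distribution: pi_0 = p10/(p01+p10) = 0.4275, pi_1 = 0.5725. Entropy rate H' = pi_0*H(p01) + pi_1*H(p10) = 0.4275*0.8622 + 0.5725*0.9967 = 0.9392

0.9392 bits/symbol


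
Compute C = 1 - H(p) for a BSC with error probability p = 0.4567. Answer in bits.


H(p) = -p*log2(p) - (1-p)*log2(1-p) = -0.4567*log2(0.4567) - 0.5433*log2(0.5433) = 0.516382 + 0.478201 = 0.9946. C = 1 - H(p) = 1 - 0.9946 = 0.0054

0.0054 bits


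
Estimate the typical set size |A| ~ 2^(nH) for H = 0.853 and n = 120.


log2|A_typical| = nH = 120 * 0.853 = 102.36, so |A_typical| ~ 2^102.36 = 6.508e+30

6.508e+30


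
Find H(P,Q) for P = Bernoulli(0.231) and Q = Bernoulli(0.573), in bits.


H(P,Q) = -p*log2(q) - (1-p)*log2(1-q). -0.231*log2(0.573) = 0.185584; -0.769*log2(0.427) = 0.944095. H(P,Q) = 0.185584 + 0.944095 = 1.1297

1.1297 bits


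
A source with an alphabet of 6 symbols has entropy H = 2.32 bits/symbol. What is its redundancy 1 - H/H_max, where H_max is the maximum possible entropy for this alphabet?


H_max = log2(K) = log2(6) = 2.585 bits/symbol. Redundancy = 1 - H/H_max = 1 - 2.32/2.585 = 1 - 0.8975 = 0.1025

0.1025


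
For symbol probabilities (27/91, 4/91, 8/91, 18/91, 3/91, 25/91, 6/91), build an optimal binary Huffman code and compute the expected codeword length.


Huffman construction (repeatedly merge the two least-probable nodes; each merge adds 1 bit to every symbol beneath it): 3/91 + 4/91 = 1/13; 6/91 + 1/13 = 1/7; 8/91 + 1/7 = 3/13; 18/91 + 3/13 = 3/7; 25/91 + 27/91 = 4/7; 3/7 + 4/7 = 1. Resulting codeword lengths (in the order the probabilities were given): (2, 5, 3, 2, 5, 2, 4). L_avg = sum(p_i * l_i) = 27/91*2 + 4/91*5 + 8/91*3 + 18/91*2 + 3/91*5 + 25/91*2 + 6/91*4 = 223/91 = 2.4505

2.4505 bits


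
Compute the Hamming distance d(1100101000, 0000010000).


Count differing positions: ^ ^ . . ^ ^ ^ . . . = 5 differences

5


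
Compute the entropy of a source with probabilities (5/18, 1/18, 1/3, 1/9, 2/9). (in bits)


H = -sum(p_i * log2(p_i)). Terms: -(5/18)*log2(5/18) = 0.513332; -(1/18)*log2(1/18) = 0.231663; -(1/3)*log2(1/3) = 0.528321; -(1/9)*log2(1/9) = 0.352214; -(2/9)*log2(2/9) = 0.482206. H = 0.513332 + 0.231663 + 0.528321 + 0.352214 + 0.482206 = 2.1077

2.1077 bits


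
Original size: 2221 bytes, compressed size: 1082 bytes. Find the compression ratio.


Ratio = original / compressed = 2221 / 1082 = 2.0527

2.0527


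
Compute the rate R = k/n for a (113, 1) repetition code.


Rate = k/n = 1/113

1/113


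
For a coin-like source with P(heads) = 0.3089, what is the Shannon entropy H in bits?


H = -p*log2(p) - (1-p)*log2(1-p). -0.3089*log2(0.3089) = 0.523520; -0.6911*log2(0.6911) = 0.368380. H = 0.523520 + 0.368380 = 0.8919

0.8919 bits


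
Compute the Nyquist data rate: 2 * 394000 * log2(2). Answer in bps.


Rate = 2 * B * log2(M) = 2 * 394000 * 1.0 = 788000.0

788000.0 bps


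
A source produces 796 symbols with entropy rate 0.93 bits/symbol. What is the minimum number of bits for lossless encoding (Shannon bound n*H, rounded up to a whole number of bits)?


Minimum bits >= n * H = 796 * 0.93 = 740.28, rounded up to a whole number of bits = 741

741 bits


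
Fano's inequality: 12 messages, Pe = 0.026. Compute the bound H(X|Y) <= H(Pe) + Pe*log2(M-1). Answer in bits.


H(Pe) = -Pe*log2(Pe) - (1-Pe)*log2(1-Pe) = -0.026*log2(0.026) - 0.974*log2(0.974) = 0.136899 + 0.037018 = 0.1739. Pe*log2(M-1) = 0.026*log2(11) = 0.089945. Bound = H(Pe) + Pe*log2(M-1) = 0.136899 + 0.037018 + 0.089945 = 0.2639

0.2639 bits


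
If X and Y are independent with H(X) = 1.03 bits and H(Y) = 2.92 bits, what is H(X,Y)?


For independent variables, H(X,Y) = H(X) + H(Y) = 1.03 + 2.92 = 3.95

3.95 bits


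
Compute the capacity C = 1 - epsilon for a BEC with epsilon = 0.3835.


C = 1 - epsilon = 1 - 0.3835 = 0.6165

0.6165 bits


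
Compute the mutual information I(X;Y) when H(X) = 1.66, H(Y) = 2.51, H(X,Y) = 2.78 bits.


I(X;Y) = H(X) + H(Y) - H(X,Y) = 1.66 + 2.51 - 2.78 = 1.39

1.39 bits


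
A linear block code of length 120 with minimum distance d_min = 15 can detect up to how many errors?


Detection capability = d_min - 1 = 15 - 1 = 14

14 errors


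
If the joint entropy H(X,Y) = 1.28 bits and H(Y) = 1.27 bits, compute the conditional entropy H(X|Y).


H(X|Y) = H(X,Y) - H(Y) = 1.28 - 1.27 = 0.01

0.01 bits


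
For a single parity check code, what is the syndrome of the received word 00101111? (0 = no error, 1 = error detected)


Syndrome = XOR of all bits = 0 XOR 0 XOR 1 XOR 0 XOR 1 XOR 1 XOR 1 XOR 1 = 1

1


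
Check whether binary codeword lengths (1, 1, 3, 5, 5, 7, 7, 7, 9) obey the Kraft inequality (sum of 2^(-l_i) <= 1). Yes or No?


Kraft sum = sum(2^(-l_i)) = 1.2129, need <= 1. Result: violated (a binary prefix-free code with these lengths cannot exist)

No


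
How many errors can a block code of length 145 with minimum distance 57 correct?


Correction capability = floor((d-1)/2) = floor((57-1)/2) = 28

28 errors


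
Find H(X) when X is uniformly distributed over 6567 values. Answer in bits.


H = log2(n) = log2(6567) = 12.681

12.681 bits


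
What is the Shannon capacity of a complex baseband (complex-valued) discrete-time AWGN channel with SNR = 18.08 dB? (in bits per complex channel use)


SNR_linear = 10^(18.08/10) = 64.2688; C = log2(1 + SNR_linear) = log2(1 + 64.2688) = 6.0283

6.0283 bits/channel use


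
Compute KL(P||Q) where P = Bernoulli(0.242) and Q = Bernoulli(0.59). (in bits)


KL = p*log2(p/q) + (1-p)*log2((1-p)/(1-q)) = 0.242*log2(0.242/0.59) + 0.758*log2(0.758/0.41) = 0.3609

0.3609 bits


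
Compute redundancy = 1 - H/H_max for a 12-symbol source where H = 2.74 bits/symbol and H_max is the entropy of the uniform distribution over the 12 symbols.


H_max = log2(K) = log2(12) = 3.585 bits/symbol. Redundancy = 1 - H/H_max = 1 - 2.74/3.585 = 1 - 0.7643 = 0.2357

0.2357


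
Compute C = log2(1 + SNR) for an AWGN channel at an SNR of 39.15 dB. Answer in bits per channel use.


SNR_linear = 10^(39.15/10) = 8222.4265; C = log2(1 + SNR_linear) = log2(1 + 8222.4265) = 13.0055

13.0055 bits/channel use


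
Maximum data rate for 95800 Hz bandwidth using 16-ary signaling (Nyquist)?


Rate = 2 * B * log2(M) = 2 * 95800 * 4.0 = 766400.0

766400.0 bps


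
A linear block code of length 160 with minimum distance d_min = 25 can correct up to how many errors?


Correction capability = floor((d-1)/2) = floor((25-1)/2) = 12

12 errors


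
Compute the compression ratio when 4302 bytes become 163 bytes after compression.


Ratio = original / compressed = 4302 / 163 = 26.3926

26.3926


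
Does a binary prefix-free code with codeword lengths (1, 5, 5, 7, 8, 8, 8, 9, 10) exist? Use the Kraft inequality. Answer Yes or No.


Kraft sum = sum(2^(-l_i)) = 0.585, need <= 1. Result: satisfied (a binary prefix-free code with these lengths exists)

Yes


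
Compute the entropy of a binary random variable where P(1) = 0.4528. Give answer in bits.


H = -p*log2(p) - (1-p)*log2(1-p). -0.4528*log2(0.4528) = 0.517575; -0.5472*log2(0.5472) = 0.475987. H = 0.517575 + 0.475987 = 0.9936

0.9936 bits


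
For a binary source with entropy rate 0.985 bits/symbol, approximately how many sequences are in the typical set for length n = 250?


log2|A_typical| = nH = 250 * 0.985 = 246.25, so |A_typical| ~ 2^246.25 = 1.345e+74

1.345e+74


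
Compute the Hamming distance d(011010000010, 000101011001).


Count differing positions: . ^ ^ ^ ^ ^ . ^ ^ . ^ ^ = 9 differences

9


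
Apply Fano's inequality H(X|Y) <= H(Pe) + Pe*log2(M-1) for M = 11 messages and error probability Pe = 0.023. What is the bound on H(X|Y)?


H(Pe) = -Pe*log2(Pe) - (1-Pe)*log2(1-Pe) = -0.023*log2(0.023) - 0.977*log2(0.977) = 0.125171 + 0.032797 = 0.158. Pe*log2(M-1) = 0.023*log2(10) = 0.076404. Bound = H(Pe) + Pe*log2(M-1) = 0.125171 + 0.032797 + 0.076404 = 0.2344

0.2344 bits


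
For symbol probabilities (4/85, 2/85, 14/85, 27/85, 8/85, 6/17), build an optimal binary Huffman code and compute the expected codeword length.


Huffman construction (repeatedly merge the two least-probable nodes; each merge adds 1 bit to every symbol beneath it): 2/85 + 4/85 = 6/85; 6/85 + 8/85 = 14/85; 14/85 + 14/85 = 28/85; 27/85 + 28/85 = 11/17; 6/17 + 11/17 = 1. Resulting codeword lengths (in the order the probabilities were given): (5, 5, 3, 2, 4, 1). L_avg = sum(p_i * l_i) = 4/85*5 + 2/85*5 + 14/85*3 + 27/85*2 + 8/85*4 + 6/17*1 = 188/85 = 2.2118

2.2118 bits
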